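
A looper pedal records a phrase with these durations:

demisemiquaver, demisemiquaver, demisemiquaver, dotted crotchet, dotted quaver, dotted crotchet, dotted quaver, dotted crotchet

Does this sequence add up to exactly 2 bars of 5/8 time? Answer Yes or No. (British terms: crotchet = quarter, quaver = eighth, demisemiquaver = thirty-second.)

One bar of 5/8 = 20 thirty-second notes, so 2 bars = 40.
In thirty-second notes: demisemiquaver = 1; demisemiquaver = 1; demisemiquaver = 1; dotted crotchet = 12; dotted quaver = 6; dotted crotchet = 12; dotted quaver = 6; dotted crotchet = 12.
Altogether 1 + 1 + 1 + 12 + 6 + 12 + 6 + 12 = 51.
51 exceeds 40, so the answer is No.

No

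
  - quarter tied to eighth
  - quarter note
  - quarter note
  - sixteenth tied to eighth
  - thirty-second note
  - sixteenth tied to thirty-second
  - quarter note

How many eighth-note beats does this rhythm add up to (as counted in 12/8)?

11.5

One eighth-note beat = 4 thirty-second notes.
In thirty-second notes: quarter tied to eighth (quarter + eighth) = 12; quarter note = 8; quarter note = 8; sixteenth tied to eighth (sixteenth + eighth) = 6; thirty-second note = 1; sixteenth tied to thirty-second (sixteenth + thirty-second) = 3; quarter note = 8.
Altogether 12 + 8 + 8 + 6 + 1 + 3 + 8 = 46.
46 ÷ 4 = 11.5 beats.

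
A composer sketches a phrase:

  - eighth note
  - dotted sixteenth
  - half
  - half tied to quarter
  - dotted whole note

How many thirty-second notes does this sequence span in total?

95

Each duration in thirty-second notes: eighth note = 4; dotted sixteenth = 3; half = 16; half tied to quarter (half + quarter) = 24; dotted whole note = 48.
Sum: 4 + 3 + 16 + 24 + 48 = 95 thirty-second notes.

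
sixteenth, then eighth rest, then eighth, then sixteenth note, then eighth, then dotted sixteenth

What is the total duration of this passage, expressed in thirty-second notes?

Express everything in thirty-second notes: sixteenth = 2; eighth rest = 4; eighth = 4; sixteenth note = 2; eighth = 4; dotted sixteenth = 3.
Sum: 2 + 4 + 4 + 2 + 4 + 3 = 19 thirty-second notes.

19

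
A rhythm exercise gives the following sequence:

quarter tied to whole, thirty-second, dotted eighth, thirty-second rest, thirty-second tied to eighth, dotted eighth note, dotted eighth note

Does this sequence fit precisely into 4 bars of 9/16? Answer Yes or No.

No

One bar of 9/16 = 18 thirty-second notes, so 4 bars = 72.
Each duration in thirty-second notes: quarter tied to whole (quarter + whole) = 40; thirty-second = 1; dotted eighth = 6; thirty-second rest = 1; thirty-second tied to eighth (thirty-second + eighth) = 5; dotted eighth note = 6; dotted eighth note = 6.
Altogether 40 + 1 + 6 + 1 + 5 + 6 + 6 = 65.
65 falls short of 72, so the answer is No.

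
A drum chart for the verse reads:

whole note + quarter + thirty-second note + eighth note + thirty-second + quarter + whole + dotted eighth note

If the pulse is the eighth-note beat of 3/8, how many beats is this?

23

One eighth-note beat = 4 thirty-second notes.
Working in thirty-second notes: whole note = 32; quarter = 8; thirty-second note = 1; eighth note = 4; thirty-second = 1; quarter = 8; whole = 32; dotted eighth note = 6.
Total: 32 + 8 + 1 + 4 + 1 + 8 + 32 + 6 = 92.
92 ÷ 4 = 23 beats.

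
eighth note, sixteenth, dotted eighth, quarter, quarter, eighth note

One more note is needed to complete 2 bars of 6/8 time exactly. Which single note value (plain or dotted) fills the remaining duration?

half note

2 bars of 6/8 = 24 sixteenth notes.
In sixteenth notes: eighth note = 2; sixteenth = 1; dotted eighth = 3; quarter = 4; quarter = 4; eighth note = 2.
Altogether 2 + 1 + 3 + 4 + 4 + 2 = 16.
Remaining: 24 − 16 = 8 sixteenth notes, which is a half note.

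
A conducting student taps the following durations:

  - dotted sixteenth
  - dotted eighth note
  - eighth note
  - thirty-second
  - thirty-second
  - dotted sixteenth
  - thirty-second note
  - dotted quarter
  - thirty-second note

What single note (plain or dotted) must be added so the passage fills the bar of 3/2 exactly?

half note

The bar of 3/2 = 48 thirty-second notes.
Each duration in thirty-second notes: dotted sixteenth = 3; dotted eighth note = 6; eighth note = 4; thirty-second = 1; thirty-second = 1; dotted sixteenth = 3; thirty-second note = 1; dotted quarter = 12; thirty-second note = 1.
Sum: 3 + 6 + 4 + 1 + 1 + 3 + 1 + 12 + 1 = 32.
Remaining: 48 − 32 = 16 thirty-second notes, which is a half note.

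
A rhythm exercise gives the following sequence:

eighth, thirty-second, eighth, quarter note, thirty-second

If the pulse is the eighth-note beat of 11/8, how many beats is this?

One eighth-note beat = 4 thirty-second notes.
Each duration in thirty-second notes: eighth = 4; thirty-second = 1; eighth = 4; quarter note = 8; thirty-second = 1.
Altogether 4 + 1 + 4 + 8 + 1 = 18.
18 ÷ 4 = 4.5 beats.

4.5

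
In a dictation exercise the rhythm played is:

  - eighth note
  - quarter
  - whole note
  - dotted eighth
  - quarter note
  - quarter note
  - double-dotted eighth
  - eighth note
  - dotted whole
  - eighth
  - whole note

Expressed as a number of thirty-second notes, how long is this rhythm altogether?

Express everything in thirty-second notes: eighth note = 4; quarter = 8; whole note = 32; dotted eighth = 6; quarter note = 8; quarter note = 8; double-dotted eighth = 7; eighth note = 4; dotted whole = 48; eighth = 4; whole note = 32.
Adding: 4 + 8 + 32 + 6 + 8 + 8 + 7 + 4 + 48 + 4 + 32 = 161 thirty-second notes.

161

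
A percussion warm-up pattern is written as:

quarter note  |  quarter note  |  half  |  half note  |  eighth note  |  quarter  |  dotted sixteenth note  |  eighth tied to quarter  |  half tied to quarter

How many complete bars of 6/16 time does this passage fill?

8

One bar of 6/16 = 12 thirty-second notes.
In thirty-second notes: quarter note = 8; quarter note = 8; half = 16; half note = 16; eighth note = 4; quarter = 8; dotted sixteenth note = 3; eighth tied to quarter (eighth + quarter) = 12; half tied to quarter (half + quarter) = 24.
Total: 8 + 8 + 16 + 16 + 4 + 8 + 3 + 12 + 24 = 99.
99 ÷ 12 = 8 complete bars with 3 left over.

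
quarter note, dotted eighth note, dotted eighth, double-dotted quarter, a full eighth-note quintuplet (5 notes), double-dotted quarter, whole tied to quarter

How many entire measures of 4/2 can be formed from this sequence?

1

One bar of 4/2 = 32 sixteenth notes.
Each duration in sixteenth notes: quarter note = 4; dotted eighth note = 3; dotted eighth = 3; double-dotted quarter = 7; a full eighth-note quintuplet (5 notes) (five quintuplet eighths span one half) = 8; double-dotted quarter = 7; whole tied to quarter (whole + quarter) = 20.
Sum: 4 + 3 + 3 + 7 + 8 + 7 + 20 = 52.
52 ÷ 32 = 1 complete bar with 20 left over.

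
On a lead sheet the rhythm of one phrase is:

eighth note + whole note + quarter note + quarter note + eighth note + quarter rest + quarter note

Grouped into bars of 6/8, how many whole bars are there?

3

One bar of 6/8 = 6 eighth notes.
In eighth notes: eighth note = 1; whole note = 8; quarter note = 2; quarter note = 2; eighth note = 1; quarter rest = 2; quarter note = 2.
Sum: 1 + 8 + 2 + 2 + 1 + 2 + 2 = 18.
18 ÷ 6 = 3 complete bars with 0 left over.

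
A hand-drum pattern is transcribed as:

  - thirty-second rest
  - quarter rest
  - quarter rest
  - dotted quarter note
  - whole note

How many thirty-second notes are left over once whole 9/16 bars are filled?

One bar of 9/16 = 18 thirty-second notes.
In thirty-second notes: thirty-second rest = 1; quarter rest = 8; quarter rest = 8; dotted quarter note = 12; whole note = 32.
Adding: 1 + 8 + 8 + 12 + 32 = 61.
61 ÷ 18 = 3 complete bars with 7 thirty-second notes remaining.

7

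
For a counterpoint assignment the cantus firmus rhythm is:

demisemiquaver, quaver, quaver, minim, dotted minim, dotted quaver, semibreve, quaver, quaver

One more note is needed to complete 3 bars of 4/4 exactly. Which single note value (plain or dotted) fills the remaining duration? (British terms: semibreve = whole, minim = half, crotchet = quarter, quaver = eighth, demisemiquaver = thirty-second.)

thirty-second note

3 bars of 4/4 = 96 thirty-second notes.
Convert each value to thirty-second notes: demisemiquaver = 1; quaver = 4; quaver = 4; minim = 16; dotted minim = 24; dotted quaver = 6; semibreve = 32; quaver = 4; quaver = 4.
Sum: 1 + 4 + 4 + 16 + 24 + 6 + 32 + 4 + 4 = 95.
Remaining: 96 − 95 = 1 thirty-second note, which is a thirty-second note.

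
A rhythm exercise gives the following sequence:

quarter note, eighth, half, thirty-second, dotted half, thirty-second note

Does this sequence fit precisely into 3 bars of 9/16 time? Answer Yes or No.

One bar of 9/16 = 18 thirty-second notes, so 3 bars = 54.
Each duration in thirty-second notes: quarter note = 8; eighth = 4; half = 16; thirty-second = 1; dotted half = 24; thirty-second note = 1.
Sum: 8 + 4 + 16 + 1 + 24 + 1 = 54.
54 equals 54, so the answer is Yes.

Yes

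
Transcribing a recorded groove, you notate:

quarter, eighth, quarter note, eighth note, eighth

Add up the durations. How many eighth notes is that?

7

Each duration in eighth notes: quarter = 2; eighth = 1; quarter note = 2; eighth note = 1; eighth = 1.
Total: 2 + 1 + 2 + 1 + 1 = 7 eighth notes.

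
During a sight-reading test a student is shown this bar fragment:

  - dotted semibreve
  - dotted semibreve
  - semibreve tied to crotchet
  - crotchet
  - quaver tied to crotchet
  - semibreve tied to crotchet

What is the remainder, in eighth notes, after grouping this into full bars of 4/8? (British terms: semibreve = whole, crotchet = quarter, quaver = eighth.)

One bar of 4/8 = 4 eighth notes.
In eighth notes: dotted semibreve = 12; dotted semibreve = 12; semibreve tied to crotchet (semibreve + crotchet) = 10; crotchet = 2; quaver tied to crotchet (quaver + crotchet) = 3; semibreve tied to crotchet (semibreve + crotchet) = 10.
Adding: 12 + 12 + 10 + 2 + 3 + 10 = 49.
49 ÷ 4 = 12 complete bars with 1 eighth note remaining.

1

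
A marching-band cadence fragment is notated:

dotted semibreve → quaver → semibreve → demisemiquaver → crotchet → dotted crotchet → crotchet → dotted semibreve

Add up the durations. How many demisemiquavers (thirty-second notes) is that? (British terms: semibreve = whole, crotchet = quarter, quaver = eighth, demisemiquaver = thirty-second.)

Each duration in thirty-second notes: dotted semibreve = 48; quaver = 4; semibreve = 32; demisemiquaver = 1; crotchet = 8; dotted crotchet = 12; crotchet = 8; dotted semibreve = 48.
Altogether 48 + 4 + 32 + 1 + 8 + 12 + 8 + 48 = 161 thirty-second notes.

161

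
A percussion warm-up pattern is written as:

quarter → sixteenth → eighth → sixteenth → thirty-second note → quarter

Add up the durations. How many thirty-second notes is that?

25

Convert each value to thirty-second notes: quarter = 8; sixteenth = 2; eighth = 4; sixteenth = 2; thirty-second note = 1; quarter = 8.
Altogether 8 + 2 + 4 + 2 + 1 + 8 = 25 thirty-second notes.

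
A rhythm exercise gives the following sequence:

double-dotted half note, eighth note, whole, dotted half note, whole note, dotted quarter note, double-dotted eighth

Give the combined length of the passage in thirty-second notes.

139

Each duration in thirty-second notes: double-dotted half note = 28; eighth note = 4; whole = 32; dotted half note = 24; whole note = 32; dotted quarter note = 12; double-dotted eighth = 7.
Sum: 28 + 4 + 32 + 24 + 32 + 12 + 7 = 139 thirty-second notes.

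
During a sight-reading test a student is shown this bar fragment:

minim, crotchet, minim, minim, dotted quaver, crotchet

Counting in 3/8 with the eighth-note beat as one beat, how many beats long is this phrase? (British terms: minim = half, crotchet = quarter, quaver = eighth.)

17.5

One eighth-note beat = 2 sixteenth notes.
Working in sixteenth notes: minim = 8; crotchet = 4; minim = 8; minim = 8; dotted quaver = 3; crotchet = 4.
Adding: 8 + 4 + 8 + 8 + 3 + 4 = 35.
35 ÷ 2 = 17.5 beats.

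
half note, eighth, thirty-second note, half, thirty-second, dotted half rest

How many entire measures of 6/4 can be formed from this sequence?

One bar of 6/4 = 48 thirty-second notes.
Express everything in thirty-second notes: half note = 16; eighth = 4; thirty-second note = 1; half = 16; thirty-second = 1; dotted half rest = 24.
Total: 16 + 4 + 1 + 16 + 1 + 24 = 62.
62 ÷ 48 = 1 complete bar with 14 left over.

1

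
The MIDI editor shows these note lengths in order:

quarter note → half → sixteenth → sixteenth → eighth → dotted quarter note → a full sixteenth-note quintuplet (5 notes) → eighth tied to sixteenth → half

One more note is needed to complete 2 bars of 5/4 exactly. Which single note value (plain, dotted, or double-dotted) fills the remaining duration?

2 bars of 5/4 = 40 sixteenth notes.
In sixteenth notes: quarter note = 4; half = 8; sixteenth = 1; sixteenth = 1; eighth = 2; dotted quarter note = 6; a full sixteenth-note quintuplet (5 notes) (five quintuplet sixteenths span one quarter) = 4; eighth tied to sixteenth (eighth + sixteenth) = 3; half = 8.
Adding: 4 + 8 + 1 + 1 + 2 + 6 + 4 + 3 + 8 = 37.
Remaining: 40 − 37 = 3 sixteenth notes, which is a dotted eighth note.

dotted eighth note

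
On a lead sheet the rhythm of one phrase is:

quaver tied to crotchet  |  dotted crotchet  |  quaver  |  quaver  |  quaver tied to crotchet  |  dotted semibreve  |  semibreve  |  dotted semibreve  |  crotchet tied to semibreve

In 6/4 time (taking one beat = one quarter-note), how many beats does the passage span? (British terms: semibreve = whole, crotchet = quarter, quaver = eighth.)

One quarter-note beat = 2 eighth notes.
Express everything in eighth notes: quaver tied to crotchet (quaver + crotchet) = 3; dotted crotchet = 3; quaver = 1; quaver = 1; quaver tied to crotchet (quaver + crotchet) = 3; dotted semibreve = 12; semibreve = 8; dotted semibreve = 12; crotchet tied to semibreve (crotchet + semibreve) = 10.
Adding: 3 + 3 + 1 + 1 + 3 + 12 + 8 + 12 + 10 = 53.
53 ÷ 2 = 26.5 beats.

26.5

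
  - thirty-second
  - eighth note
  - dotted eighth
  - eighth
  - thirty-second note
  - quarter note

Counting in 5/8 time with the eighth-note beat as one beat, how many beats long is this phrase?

One eighth-note beat = 4 thirty-second notes.
Working in thirty-second notes: thirty-second = 1; eighth note = 4; dotted eighth = 6; eighth = 4; thirty-second note = 1; quarter note = 8.
Altogether 1 + 4 + 6 + 4 + 1 + 8 = 24.
24 ÷ 4 = 6 beats.

6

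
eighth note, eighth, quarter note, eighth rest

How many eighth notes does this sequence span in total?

Convert each value to eighth notes: eighth note = 1; eighth = 1; quarter note = 2; eighth rest = 1.
Adding: 1 + 1 + 2 + 1 = 5 eighth notes.

5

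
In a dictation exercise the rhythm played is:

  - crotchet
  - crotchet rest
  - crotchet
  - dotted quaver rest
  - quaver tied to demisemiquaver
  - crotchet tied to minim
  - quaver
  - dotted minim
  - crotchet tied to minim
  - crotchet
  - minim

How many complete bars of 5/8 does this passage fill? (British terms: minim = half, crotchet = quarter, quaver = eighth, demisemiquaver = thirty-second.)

One bar of 5/8 = 20 thirty-second notes.
Each duration in thirty-second notes: crotchet = 8; crotchet rest = 8; crotchet = 8; dotted quaver rest = 6; quaver tied to demisemiquaver (quaver + demisemiquaver) = 5; crotchet tied to minim (crotchet + minim) = 24; quaver = 4; dotted minim = 24; crotchet tied to minim (crotchet + minim) = 24; crotchet = 8; minim = 16.
Altogether 8 + 8 + 8 + 6 + 5 + 24 + 4 + 24 + 24 + 8 + 16 = 135.
135 ÷ 20 = 6 complete bars with 15 left over.

6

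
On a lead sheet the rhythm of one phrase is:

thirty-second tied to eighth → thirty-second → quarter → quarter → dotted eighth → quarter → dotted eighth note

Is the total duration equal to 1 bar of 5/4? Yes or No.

No

One bar of 5/4 = 40 thirty-second notes.
Express everything in thirty-second notes: thirty-second tied to eighth (thirty-second + eighth) = 5; thirty-second = 1; quarter = 8; quarter = 8; dotted eighth = 6; quarter = 8; dotted eighth note = 6.
Sum: 5 + 1 + 8 + 8 + 6 + 8 + 6 = 42.
42 exceeds 40, so the answer is No.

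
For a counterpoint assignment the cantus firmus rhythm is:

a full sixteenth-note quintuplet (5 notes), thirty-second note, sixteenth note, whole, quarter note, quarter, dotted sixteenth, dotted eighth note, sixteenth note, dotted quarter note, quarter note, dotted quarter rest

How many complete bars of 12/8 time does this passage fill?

2

One bar of 12/8 = 48 thirty-second notes.
Working in thirty-second notes: a full sixteenth-note quintuplet (5 notes) (five quintuplet sixteenths span one quarter) = 8; thirty-second note = 1; sixteenth note = 2; whole = 32; quarter note = 8; quarter = 8; dotted sixteenth = 3; dotted eighth note = 6; sixteenth note = 2; dotted quarter note = 12; quarter note = 8; dotted quarter rest = 12.
Altogether 8 + 1 + 2 + 32 + 8 + 8 + 3 + 6 + 2 + 12 + 8 + 12 = 102.
102 ÷ 48 = 2 complete bars with 6 left over.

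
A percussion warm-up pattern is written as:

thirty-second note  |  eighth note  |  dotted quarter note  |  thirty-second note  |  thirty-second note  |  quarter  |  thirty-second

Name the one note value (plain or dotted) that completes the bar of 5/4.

dotted quarter note

The bar of 5/4 = 40 thirty-second notes.
Convert each value to thirty-second notes: thirty-second note = 1; eighth note = 4; dotted quarter note = 12; thirty-second note = 1; thirty-second note = 1; quarter = 8; thirty-second = 1.
Total: 1 + 4 + 12 + 1 + 1 + 8 + 1 = 28.
Remaining: 40 − 28 = 12 thirty-second notes, which is a dotted quarter note.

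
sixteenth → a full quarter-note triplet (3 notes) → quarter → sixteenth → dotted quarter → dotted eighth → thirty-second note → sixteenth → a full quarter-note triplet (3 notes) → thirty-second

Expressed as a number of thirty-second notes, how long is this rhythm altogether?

66

Each duration in thirty-second notes: sixteenth = 2; a full quarter-note triplet (3 notes) (three triplet quarters span one half) = 16; quarter = 8; sixteenth = 2; dotted quarter = 12; dotted eighth = 6; thirty-second note = 1; sixteenth = 2; a full quarter-note triplet (3 notes) (three triplet quarters span one half) = 16; thirty-second = 1.
Total: 2 + 16 + 8 + 2 + 12 + 6 + 1 + 2 + 16 + 1 = 66 thirty-second notes.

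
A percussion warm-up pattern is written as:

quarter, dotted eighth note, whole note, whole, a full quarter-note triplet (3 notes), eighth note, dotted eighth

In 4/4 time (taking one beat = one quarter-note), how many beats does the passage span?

13

One quarter-note beat = 4 sixteenth notes.
Each duration in sixteenth notes: quarter = 4; dotted eighth note = 3; whole note = 16; whole = 16; a full quarter-note triplet (3 notes) (three triplet quarters span one half) = 8; eighth note = 2; dotted eighth = 3.
Adding: 4 + 3 + 16 + 16 + 8 + 2 + 3 = 52.
52 ÷ 4 = 13 beats.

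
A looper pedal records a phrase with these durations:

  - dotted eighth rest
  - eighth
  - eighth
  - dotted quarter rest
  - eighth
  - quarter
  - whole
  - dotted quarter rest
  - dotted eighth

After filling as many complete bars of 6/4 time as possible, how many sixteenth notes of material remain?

20

One bar of 6/4 = 24 sixteenth notes.
Express everything in sixteenth notes: dotted eighth rest = 3; eighth = 2; eighth = 2; dotted quarter rest = 6; eighth = 2; quarter = 4; whole = 16; dotted quarter rest = 6; dotted eighth = 3.
Adding: 3 + 2 + 2 + 6 + 2 + 4 + 16 + 6 + 3 = 44.
44 ÷ 24 = 1 complete bar with 20 sixteenth notes remaining.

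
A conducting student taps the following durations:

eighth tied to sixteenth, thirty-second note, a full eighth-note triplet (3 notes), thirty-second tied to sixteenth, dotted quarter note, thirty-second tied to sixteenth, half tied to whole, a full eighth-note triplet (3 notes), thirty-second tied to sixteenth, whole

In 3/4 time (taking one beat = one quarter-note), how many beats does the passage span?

One quarter-note beat = 8 thirty-second notes.
Working in thirty-second notes: eighth tied to sixteenth (eighth + sixteenth) = 6; thirty-second note = 1; a full eighth-note triplet (3 notes) (three triplet eighths span one quarter) = 8; thirty-second tied to sixteenth (thirty-second + sixteenth) = 3; dotted quarter note = 12; thirty-second tied to sixteenth (thirty-second + sixteenth) = 3; half tied to whole (half + whole) = 48; a full eighth-note triplet (3 notes) (three triplet eighths span one quarter) = 8; thirty-second tied to sixteenth (thirty-second + sixteenth) = 3; whole = 32.
Adding: 6 + 1 + 8 + 3 + 12 + 3 + 48 + 8 + 3 + 32 = 124.
124 ÷ 8 = 15.5 beats.

15.5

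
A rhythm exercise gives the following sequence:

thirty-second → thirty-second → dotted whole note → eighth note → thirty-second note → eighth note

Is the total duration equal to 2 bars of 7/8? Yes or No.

No

One bar of 7/8 = 28 thirty-second notes, so 2 bars = 56.
Working in thirty-second notes: thirty-second = 1; thirty-second = 1; dotted whole note = 48; eighth note = 4; thirty-second note = 1; eighth note = 4.
Total: 1 + 1 + 48 + 4 + 1 + 4 = 59.
59 exceeds 56, so the answer is No.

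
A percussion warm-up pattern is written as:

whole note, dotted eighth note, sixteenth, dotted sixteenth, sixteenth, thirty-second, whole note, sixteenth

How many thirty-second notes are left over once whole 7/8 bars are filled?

One bar of 7/8 = 28 thirty-second notes.
Convert each value to thirty-second notes: whole note = 32; dotted eighth note = 6; sixteenth = 2; dotted sixteenth = 3; sixteenth = 2; thirty-second = 1; whole note = 32; sixteenth = 2.
Adding: 32 + 6 + 2 + 3 + 2 + 1 + 32 + 2 = 80.
80 ÷ 28 = 2 complete bars with 24 thirty-second notes remaining.

24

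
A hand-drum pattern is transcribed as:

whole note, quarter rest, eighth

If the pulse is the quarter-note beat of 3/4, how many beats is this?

One quarter-note beat = 2 eighth notes.
Express everything in eighth notes: whole note = 8; quarter rest = 2; eighth = 1.
Total: 8 + 2 + 1 = 11.
11 ÷ 2 = 5.5 beats.

5.5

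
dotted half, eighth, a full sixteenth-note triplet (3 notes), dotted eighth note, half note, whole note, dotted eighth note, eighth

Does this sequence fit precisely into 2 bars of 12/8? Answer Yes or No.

One bar of 12/8 = 24 sixteenth notes, so 2 bars = 48.
Convert each value to sixteenth notes: dotted half = 12; eighth = 2; a full sixteenth-note triplet (3 notes) (three triplet sixteenths span one eighth) = 2; dotted eighth note = 3; half note = 8; whole note = 16; dotted eighth note = 3; eighth = 2.
Altogether 12 + 2 + 2 + 3 + 8 + 16 + 3 + 2 = 48.
48 equals 48, so the answer is Yes.

Yes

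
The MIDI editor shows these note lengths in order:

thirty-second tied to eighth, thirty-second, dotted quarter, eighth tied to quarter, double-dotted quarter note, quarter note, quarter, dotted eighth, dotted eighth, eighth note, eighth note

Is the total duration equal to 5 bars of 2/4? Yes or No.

One bar of 2/4 = 16 thirty-second notes, so 5 bars = 80.
In thirty-second notes: thirty-second tied to eighth (thirty-second + eighth) = 5; thirty-second = 1; dotted quarter = 12; eighth tied to quarter (eighth + quarter) = 12; double-dotted quarter note = 14; quarter note = 8; quarter = 8; dotted eighth = 6; dotted eighth = 6; eighth note = 4; eighth note = 4.
Adding: 5 + 1 + 12 + 12 + 14 + 8 + 8 + 6 + 6 + 4 + 4 = 80.
80 equals 80, so the answer is Yes.

Yes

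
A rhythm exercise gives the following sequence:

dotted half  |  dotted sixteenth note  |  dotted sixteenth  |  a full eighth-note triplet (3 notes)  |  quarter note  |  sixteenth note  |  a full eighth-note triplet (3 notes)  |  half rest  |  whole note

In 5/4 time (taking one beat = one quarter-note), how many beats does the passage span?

13

One quarter-note beat = 8 thirty-second notes.
In thirty-second notes: dotted half = 24; dotted sixteenth note = 3; dotted sixteenth = 3; a full eighth-note triplet (3 notes) (three triplet eighths span one quarter) = 8; quarter note = 8; sixteenth note = 2; a full eighth-note triplet (3 notes) (three triplet eighths span one quarter) = 8; half rest = 16; whole note = 32.
Total: 24 + 3 + 3 + 8 + 8 + 2 + 8 + 16 + 32 = 104.
104 ÷ 8 = 13 beats.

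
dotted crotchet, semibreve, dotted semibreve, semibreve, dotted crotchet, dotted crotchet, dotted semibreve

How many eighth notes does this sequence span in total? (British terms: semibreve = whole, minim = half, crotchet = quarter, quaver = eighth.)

Convert each value to eighth notes: dotted crotchet = 3; semibreve = 8; dotted semibreve = 12; semibreve = 8; dotted crotchet = 3; dotted crotchet = 3; dotted semibreve = 12.
Sum: 3 + 8 + 12 + 8 + 3 + 3 + 12 = 49 eighth notes.

49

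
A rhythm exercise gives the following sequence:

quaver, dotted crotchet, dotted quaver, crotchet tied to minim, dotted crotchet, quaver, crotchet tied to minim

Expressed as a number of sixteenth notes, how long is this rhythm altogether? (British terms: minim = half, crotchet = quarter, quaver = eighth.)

Working in sixteenth notes: quaver = 2; dotted crotchet = 6; dotted quaver = 3; crotchet tied to minim (crotchet + minim) = 12; dotted crotchet = 6; quaver = 2; crotchet tied to minim (crotchet + minim) = 12.
Total: 2 + 6 + 3 + 12 + 6 + 2 + 12 = 43 sixteenth notes.

43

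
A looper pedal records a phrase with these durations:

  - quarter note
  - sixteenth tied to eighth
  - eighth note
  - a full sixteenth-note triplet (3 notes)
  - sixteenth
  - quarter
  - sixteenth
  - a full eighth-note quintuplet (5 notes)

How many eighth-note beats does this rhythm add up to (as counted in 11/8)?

12.5

One eighth-note beat = 2 sixteenth notes.
Each duration in sixteenth notes: quarter note = 4; sixteenth tied to eighth (sixteenth + eighth) = 3; eighth note = 2; a full sixteenth-note triplet (3 notes) (three triplet sixteenths span one eighth) = 2; sixteenth = 1; quarter = 4; sixteenth = 1; a full eighth-note quintuplet (5 notes) (five quintuplet eighths span one half) = 8.
Altogether 4 + 3 + 2 + 2 + 1 + 4 + 1 + 8 = 25.
25 ÷ 2 = 12.5 beats.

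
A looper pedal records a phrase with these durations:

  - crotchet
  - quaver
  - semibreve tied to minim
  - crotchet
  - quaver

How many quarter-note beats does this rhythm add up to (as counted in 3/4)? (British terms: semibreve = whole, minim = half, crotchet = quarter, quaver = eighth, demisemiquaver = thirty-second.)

One quarter-note beat = 2 eighth notes.
Express everything in eighth notes: crotchet = 2; quaver = 1; semibreve tied to minim (semibreve + minim) = 12; crotchet = 2; quaver = 1.
Altogether 2 + 1 + 12 + 2 + 1 = 18.
18 ÷ 2 = 9 beats.

9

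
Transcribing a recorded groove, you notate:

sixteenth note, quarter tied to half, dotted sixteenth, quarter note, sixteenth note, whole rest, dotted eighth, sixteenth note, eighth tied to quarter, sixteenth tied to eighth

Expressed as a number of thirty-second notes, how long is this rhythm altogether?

97

Each duration in thirty-second notes: sixteenth note = 2; quarter tied to half (quarter + half) = 24; dotted sixteenth = 3; quarter note = 8; sixteenth note = 2; whole rest = 32; dotted eighth = 6; sixteenth note = 2; eighth tied to quarter (eighth + quarter) = 12; sixteenth tied to eighth (sixteenth + eighth) = 6.
Adding: 2 + 24 + 3 + 8 + 2 + 32 + 6 + 2 + 12 + 6 = 97 thirty-second notes.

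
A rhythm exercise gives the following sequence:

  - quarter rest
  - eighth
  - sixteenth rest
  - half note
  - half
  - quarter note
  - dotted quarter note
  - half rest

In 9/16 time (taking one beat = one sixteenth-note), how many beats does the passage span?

One sixteenth-note beat = 2 thirty-second notes.
Convert each value to thirty-second notes: quarter rest = 8; eighth = 4; sixteenth rest = 2; half note = 16; half = 16; quarter note = 8; dotted quarter note = 12; half rest = 16.
Total: 8 + 4 + 2 + 16 + 16 + 8 + 12 + 16 = 82.
82 ÷ 2 = 41 beats.

41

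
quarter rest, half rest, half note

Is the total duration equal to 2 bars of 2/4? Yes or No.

No

One bar of 2/4 = 2 quarter notes, so 2 bars = 4.
Working in quarter notes: quarter rest = 1; half rest = 2; half note = 2.
Adding: 1 + 2 + 2 = 5.
5 exceeds 4, so the answer is No.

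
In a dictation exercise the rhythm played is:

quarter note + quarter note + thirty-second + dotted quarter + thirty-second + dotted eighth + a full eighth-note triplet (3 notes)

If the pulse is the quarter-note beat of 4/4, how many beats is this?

5.5

One quarter-note beat = 8 thirty-second notes.
Each duration in thirty-second notes: quarter note = 8; quarter note = 8; thirty-second = 1; dotted quarter = 12; thirty-second = 1; dotted eighth = 6; a full eighth-note triplet (3 notes) (three triplet eighths span one quarter) = 8.
Adding: 8 + 8 + 1 + 12 + 1 + 6 + 8 = 44.
44 ÷ 8 = 5.5 beats.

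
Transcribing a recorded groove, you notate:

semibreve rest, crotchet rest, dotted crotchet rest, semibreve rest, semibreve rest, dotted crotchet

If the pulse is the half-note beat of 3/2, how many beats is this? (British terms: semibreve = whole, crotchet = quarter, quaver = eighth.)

One half-note beat = 4 eighth notes.
Convert each value to eighth notes: semibreve rest = 8; crotchet rest = 2; dotted crotchet rest = 3; semibreve rest = 8; semibreve rest = 8; dotted crotchet = 3.
Adding: 8 + 2 + 3 + 8 + 8 + 3 = 32.
32 ÷ 4 = 8 beats.

8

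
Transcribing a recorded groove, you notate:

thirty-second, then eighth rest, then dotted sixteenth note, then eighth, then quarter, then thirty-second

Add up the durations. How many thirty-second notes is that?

21

Express everything in thirty-second notes: thirty-second = 1; eighth rest = 4; dotted sixteenth note = 3; eighth = 4; quarter = 8; thirty-second = 1.
Adding: 1 + 4 + 3 + 4 + 8 + 1 = 21 thirty-second notes.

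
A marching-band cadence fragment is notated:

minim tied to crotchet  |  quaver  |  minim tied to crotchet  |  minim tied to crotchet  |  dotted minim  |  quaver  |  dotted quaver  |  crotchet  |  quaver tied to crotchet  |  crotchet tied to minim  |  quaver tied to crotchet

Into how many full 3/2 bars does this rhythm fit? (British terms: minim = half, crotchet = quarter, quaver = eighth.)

One bar of 3/2 = 24 sixteenth notes.
Express everything in sixteenth notes: minim tied to crotchet (minim + crotchet) = 12; quaver = 2; minim tied to crotchet (minim + crotchet) = 12; minim tied to crotchet (minim + crotchet) = 12; dotted minim = 12; quaver = 2; dotted quaver = 3; crotchet = 4; quaver tied to crotchet (quaver + crotchet) = 6; crotchet tied to minim (crotchet + minim) = 12; quaver tied to crotchet (quaver + crotchet) = 6.
Total: 12 + 2 + 12 + 12 + 12 + 2 + 3 + 4 + 6 + 12 + 6 = 83.
83 ÷ 24 = 3 complete bars with 11 left over.

3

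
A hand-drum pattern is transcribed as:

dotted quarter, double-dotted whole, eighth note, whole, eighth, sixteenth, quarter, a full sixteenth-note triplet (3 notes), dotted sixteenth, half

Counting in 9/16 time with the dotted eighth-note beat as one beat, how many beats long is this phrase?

23.5

One dotted eighth-note beat = 6 thirty-second notes.
Working in thirty-second notes: dotted quarter = 12; double-dotted whole = 56; eighth note = 4; whole = 32; eighth = 4; sixteenth = 2; quarter = 8; a full sixteenth-note triplet (3 notes) (three triplet sixteenths span one eighth) = 4; dotted sixteenth = 3; half = 16.
Adding: 12 + 56 + 4 + 32 + 4 + 2 + 8 + 4 + 3 + 16 = 141.
141 ÷ 6 = 23.5 beats.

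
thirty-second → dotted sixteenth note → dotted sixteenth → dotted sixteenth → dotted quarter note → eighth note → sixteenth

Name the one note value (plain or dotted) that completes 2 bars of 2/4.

eighth note

2 bars of 2/4 = 32 thirty-second notes.
In thirty-second notes: thirty-second = 1; dotted sixteenth note = 3; dotted sixteenth = 3; dotted sixteenth = 3; dotted quarter note = 12; eighth note = 4; sixteenth = 2.
Total: 1 + 3 + 3 + 3 + 12 + 4 + 2 = 28.
Remaining: 32 − 28 = 4 thirty-second notes, which is a eighth note.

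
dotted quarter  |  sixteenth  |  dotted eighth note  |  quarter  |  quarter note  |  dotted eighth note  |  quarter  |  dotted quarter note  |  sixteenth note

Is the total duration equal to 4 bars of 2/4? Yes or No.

One bar of 2/4 = 8 sixteenth notes, so 4 bars = 32.
Express everything in sixteenth notes: dotted quarter = 6; sixteenth = 1; dotted eighth note = 3; quarter = 4; quarter note = 4; dotted eighth note = 3; quarter = 4; dotted quarter note = 6; sixteenth note = 1.
Altogether 6 + 1 + 3 + 4 + 4 + 3 + 4 + 6 + 1 = 32.
32 equals 32, so the answer is Yes.

Yes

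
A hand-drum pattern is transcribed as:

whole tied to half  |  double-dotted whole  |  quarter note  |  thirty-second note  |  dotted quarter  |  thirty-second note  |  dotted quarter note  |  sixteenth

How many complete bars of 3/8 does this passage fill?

11

One bar of 3/8 = 12 thirty-second notes.
Working in thirty-second notes: whole tied to half (whole + half) = 48; double-dotted whole = 56; quarter note = 8; thirty-second note = 1; dotted quarter = 12; thirty-second note = 1; dotted quarter note = 12; sixteenth = 2.
Adding: 48 + 56 + 8 + 1 + 12 + 1 + 12 + 2 = 140.
140 ÷ 12 = 11 complete bars with 8 left over.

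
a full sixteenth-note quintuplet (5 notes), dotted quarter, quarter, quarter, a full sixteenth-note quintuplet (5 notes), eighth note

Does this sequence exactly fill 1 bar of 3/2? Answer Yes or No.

One bar of 3/2 = 12 eighth notes.
Each duration in eighth notes: a full sixteenth-note quintuplet (5 notes) (five quintuplet sixteenths span one quarter) = 2; dotted quarter = 3; quarter = 2; quarter = 2; a full sixteenth-note quintuplet (5 notes) (five quintuplet sixteenths span one quarter) = 2; eighth note = 1.
Sum: 2 + 3 + 2 + 2 + 2 + 1 = 12.
12 equals 12, so the answer is Yes.

Yes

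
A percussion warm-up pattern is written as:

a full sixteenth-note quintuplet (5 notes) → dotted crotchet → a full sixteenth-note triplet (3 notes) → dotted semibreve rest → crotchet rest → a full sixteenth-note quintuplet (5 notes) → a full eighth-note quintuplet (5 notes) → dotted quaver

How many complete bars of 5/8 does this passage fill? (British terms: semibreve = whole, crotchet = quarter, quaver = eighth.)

One bar of 5/8 = 10 sixteenth notes.
In sixteenth notes: a full sixteenth-note quintuplet (5 notes) (five quintuplet sixteenths span one quarter) = 4; dotted crotchet = 6; a full sixteenth-note triplet (3 notes) (three triplet sixteenths span one eighth) = 2; dotted semibreve rest = 24; crotchet rest = 4; a full sixteenth-note quintuplet (5 notes) (five quintuplet sixteenths span one quarter) = 4; a full eighth-note quintuplet (5 notes) (five quintuplet eighths span one half) = 8; dotted quaver = 3.
Total: 4 + 6 + 2 + 24 + 4 + 4 + 8 + 3 = 55.
55 ÷ 10 = 5 complete bars with 5 left over.

5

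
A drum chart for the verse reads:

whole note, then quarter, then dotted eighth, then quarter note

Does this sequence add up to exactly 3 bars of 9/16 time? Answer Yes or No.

One bar of 9/16 = 9 sixteenth notes, so 3 bars = 27.
Express everything in sixteenth notes: whole note = 16; quarter = 4; dotted eighth = 3; quarter note = 4.
Adding: 16 + 4 + 3 + 4 = 27.
27 equals 27, so the answer is Yes.

Yes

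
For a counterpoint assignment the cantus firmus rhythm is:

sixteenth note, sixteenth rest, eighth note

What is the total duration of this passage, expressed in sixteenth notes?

Each duration in sixteenth notes: sixteenth note = 1; sixteenth rest = 1; eighth note = 2.
Total: 1 + 1 + 2 = 4 sixteenth notes.

4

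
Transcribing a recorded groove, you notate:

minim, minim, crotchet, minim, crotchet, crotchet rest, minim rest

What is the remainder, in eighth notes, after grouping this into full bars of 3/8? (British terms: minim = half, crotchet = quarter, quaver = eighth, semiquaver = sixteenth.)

1

One bar of 3/8 = 3 eighth notes.
Working in eighth notes: minim = 4; minim = 4; crotchet = 2; minim = 4; crotchet = 2; crotchet rest = 2; minim rest = 4.
Sum: 4 + 4 + 2 + 4 + 2 + 2 + 4 = 22.
22 ÷ 3 = 7 complete bars with 1 eighth note remaining.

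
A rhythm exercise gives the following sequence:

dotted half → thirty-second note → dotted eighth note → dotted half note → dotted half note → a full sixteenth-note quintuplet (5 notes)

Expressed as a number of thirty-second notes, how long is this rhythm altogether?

87

Working in thirty-second notes: dotted half = 24; thirty-second note = 1; dotted eighth note = 6; dotted half note = 24; dotted half note = 24; a full sixteenth-note quintuplet (5 notes) (five quintuplet sixteenths span one quarter) = 8.
Sum: 24 + 1 + 6 + 24 + 24 + 8 = 87 thirty-second notes.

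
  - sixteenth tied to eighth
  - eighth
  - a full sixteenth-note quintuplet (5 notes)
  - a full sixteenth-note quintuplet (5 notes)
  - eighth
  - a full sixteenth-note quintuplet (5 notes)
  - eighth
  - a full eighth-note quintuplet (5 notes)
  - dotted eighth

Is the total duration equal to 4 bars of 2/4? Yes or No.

Yes

One bar of 2/4 = 8 sixteenth notes, so 4 bars = 32.
Working in sixteenth notes: sixteenth tied to eighth (sixteenth + eighth) = 3; eighth = 2; a full sixteenth-note quintuplet (5 notes) (five quintuplet sixteenths span one quarter) = 4; a full sixteenth-note quintuplet (5 notes) (five quintuplet sixteenths span one quarter) = 4; eighth = 2; a full sixteenth-note quintuplet (5 notes) (five quintuplet sixteenths span one quarter) = 4; eighth = 2; a full eighth-note quintuplet (5 notes) (five quintuplet eighths span one half) = 8; dotted eighth = 3.
Adding: 3 + 2 + 4 + 4 + 2 + 4 + 2 + 8 + 3 = 32.
32 equals 32, so the answer is Yes.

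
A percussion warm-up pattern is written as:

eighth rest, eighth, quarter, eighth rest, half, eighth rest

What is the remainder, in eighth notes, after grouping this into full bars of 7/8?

One bar of 7/8 = 7 eighth notes.
In eighth notes: eighth rest = 1; eighth = 1; quarter = 2; eighth rest = 1; half = 4; eighth rest = 1.
Sum: 1 + 1 + 2 + 1 + 4 + 1 = 10.
10 ÷ 7 = 1 complete bar with 3 eighth notes remaining.

3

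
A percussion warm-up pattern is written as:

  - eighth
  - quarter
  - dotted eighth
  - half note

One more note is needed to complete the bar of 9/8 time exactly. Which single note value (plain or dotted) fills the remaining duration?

sixteenth note

The bar of 9/8 = 18 sixteenth notes.
Express everything in sixteenth notes: eighth = 2; quarter = 4; dotted eighth = 3; half note = 8.
Altogether 2 + 4 + 3 + 8 = 17.
Remaining: 18 − 17 = 1 sixteenth note, which is a sixteenth note.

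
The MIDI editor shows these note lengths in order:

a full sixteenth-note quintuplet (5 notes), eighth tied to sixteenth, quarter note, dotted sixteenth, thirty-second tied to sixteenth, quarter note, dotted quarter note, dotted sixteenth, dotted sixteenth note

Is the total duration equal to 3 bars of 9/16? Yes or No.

One bar of 9/16 = 18 thirty-second notes, so 3 bars = 54.
Convert each value to thirty-second notes: a full sixteenth-note quintuplet (5 notes) (five quintuplet sixteenths span one quarter) = 8; eighth tied to sixteenth (eighth + sixteenth) = 6; quarter note = 8; dotted sixteenth = 3; thirty-second tied to sixteenth (thirty-second + sixteenth) = 3; quarter note = 8; dotted quarter note = 12; dotted sixteenth = 3; dotted sixteenth note = 3.
Altogether 8 + 6 + 8 + 3 + 3 + 8 + 12 + 3 + 3 = 54.
54 equals 54, so the answer is Yes.

Yes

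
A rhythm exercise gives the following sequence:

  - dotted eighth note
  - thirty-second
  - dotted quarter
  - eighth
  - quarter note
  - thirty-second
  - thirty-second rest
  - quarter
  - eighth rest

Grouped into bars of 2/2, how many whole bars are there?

One bar of 2/2 = 32 thirty-second notes.
Working in thirty-second notes: dotted eighth note = 6; thirty-second = 1; dotted quarter = 12; eighth = 4; quarter note = 8; thirty-second = 1; thirty-second rest = 1; quarter = 8; eighth rest = 4.
Total: 6 + 1 + 12 + 4 + 8 + 1 + 1 + 8 + 4 = 45.
45 ÷ 32 = 1 complete bar with 13 left over.

1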